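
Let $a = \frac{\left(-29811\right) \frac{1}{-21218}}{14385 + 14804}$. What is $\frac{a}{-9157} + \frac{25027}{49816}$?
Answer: $\frac{70966872966037751}{141258871645268312} \approx 0.50239$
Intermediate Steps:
$a = \frac{29811}{619332202}$ ($a = \frac{\left(-29811\right) \left(- \frac{1}{21218}\right)}{29189} = \frac{29811}{21218} \cdot \frac{1}{29189} = \frac{29811}{619332202} \approx 4.8134 \cdot 10^{-5}$)
$\frac{a}{-9157} + \frac{25027}{49816} = \frac{29811}{619332202 \left(-9157\right)} + \frac{25027}{49816} = \frac{29811}{619332202} \left(- \frac{1}{9157}\right) + 25027 \cdot \frac{1}{49816} = - \frac{29811}{5671224973714} + \frac{25027}{49816} = \frac{70966872966037751}{141258871645268312}$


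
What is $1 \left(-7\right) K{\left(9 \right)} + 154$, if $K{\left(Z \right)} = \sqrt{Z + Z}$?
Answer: $154 - 21 \sqrt{2} \approx 124.3$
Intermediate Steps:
$K{\left(Z \right)} = \sqrt{2} \sqrt{Z}$ ($K{\left(Z \right)} = \sqrt{2 Z} = \sqrt{2} \sqrt{Z}$)
$1 \left(-7\right) K{\left(9 \right)} + 154 = 1 \left(-7\right) \sqrt{2} \sqrt{9} + 154 = - 7 \sqrt{2} \cdot 3 + 154 = - 7 \cdot 3 \sqrt{2} + 154 = - 21 \sqrt{2} + 154 = 154 - 21 \sqrt{2}$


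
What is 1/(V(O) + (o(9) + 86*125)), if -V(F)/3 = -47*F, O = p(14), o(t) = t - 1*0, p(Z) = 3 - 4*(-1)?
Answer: 1/11746 ≈ 8.5135e-5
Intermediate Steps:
p(Z) = 7 (p(Z) = 3 + 4 = 7)
o(t) = t (o(t) = t + 0 = t)
O = 7
V(F) = 141*F (V(F) = -(-141)*F = 141*F)
1/(V(O) + (o(9) + 86*125)) = 1/(141*7 + (9 + 86*125)) = 1/(987 + (9 + 10750)) = 1/(987 + 10759) = 1/11746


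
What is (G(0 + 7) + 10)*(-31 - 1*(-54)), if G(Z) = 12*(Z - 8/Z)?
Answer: 12926/7 ≈ 1846.6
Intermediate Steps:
G(Z) = -96/Z + 12*Z
(G(0 + 7) + 10)*(-31 - 1*(-54)) = ((-96/(0 + 7) + 12*(0 + 7)) + 10)*(-31 - 1*(-54)) = ((-96/7 + 12*7) + 10)*(-31 + 54) = ((-96*1/7 + 84) + 10)*23 = ((-96/7 + 84) + 10)*23 = (492/7 + 10)*23 = (562/7)*23 = 12926/7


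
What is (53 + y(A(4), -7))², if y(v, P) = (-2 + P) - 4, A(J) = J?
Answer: 1600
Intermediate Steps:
y(v, P) = -6 + P
(53 + y(A(4), -7))² = (53 + (-6 - 7))² = (53 - 13)² = 40² = 1600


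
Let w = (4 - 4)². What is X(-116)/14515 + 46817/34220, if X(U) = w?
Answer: 46817/34220 ≈ 1.3681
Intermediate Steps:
w = 0 (w = 0² = 0)
X(U) = 0
X(-116)/14515 + 46817/34220 = 0/14515 + 46817/34220 = 0*(1/14515) + 46817*(1/34220) = 0 + 46817/34220 = 46817/34220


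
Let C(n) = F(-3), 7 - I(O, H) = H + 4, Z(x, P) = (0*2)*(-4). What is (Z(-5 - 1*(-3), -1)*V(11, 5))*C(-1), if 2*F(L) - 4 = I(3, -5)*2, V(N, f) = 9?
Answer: 0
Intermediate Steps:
Z(x, P) = 0 (Z(x, P) = 0*(-4) = 0)
I(O, H) = 3 - H (I(O, H) = 7 - (H + 4) = 7 - (4 + H) = 7 + (-4 - H) = 3 - H)
F(L) = 10 (F(L) = 2 + ((3 - 1*(-5))*2)/2 = 2 + ((3 + 5)*2)/2 = 2 + (8*2)/2 = 2 + (½)*16 = 2 + 8 = 10)
C(n) = 10
(Z(-5 - 1*(-3), -1)*V(11, 5))*C(-1) = (0*9)*10 = 0*10 = 0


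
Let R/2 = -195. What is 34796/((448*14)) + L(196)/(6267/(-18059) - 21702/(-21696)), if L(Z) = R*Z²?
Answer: -1534068748867376311/66887635808 ≈ -2.2935e+7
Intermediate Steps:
R = -390 (R = 2*(-195) = -390)
L(Z) = -390*Z²
34796/((448*14)) + L(196)/(6267/(-18059) - 21702/(-21696)) = 34796/((448*14)) + (-390*196²)/(6267/(-18059) - 21702/(-21696)) = 34796/6272 + (-390*38416)/(6267*(-1/18059) - 21702*(-1/21696)) = 34796*(1/6272) - 14982240/(-6267/18059 + 3617/3616) = 8699/1568 - 14982240/42657931/65301344 = 8699/1568 - 14982240*65301344/42657931 = 8699/1568 - 978360408130560/42657931 = -1534068748867376311/66887635808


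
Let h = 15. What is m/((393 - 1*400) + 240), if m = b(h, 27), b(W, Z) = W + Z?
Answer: 42/233 ≈ 0.18026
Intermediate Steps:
m = 42 (m = 15 + 27 = 42)
m/((393 - 1*400) + 240) = 42/((393 - 1*400) + 240) = 42/((393 - 400) + 240) = 42/(-7 + 240) = 42/233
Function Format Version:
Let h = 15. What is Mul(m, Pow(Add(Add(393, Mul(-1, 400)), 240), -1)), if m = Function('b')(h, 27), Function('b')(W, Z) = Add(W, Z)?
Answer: Rational(42, 233) ≈ 0.18026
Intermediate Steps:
m = 42 (m = Add(15, 27) = 42)
Mul(m, Pow(Add(Add(393, Mul(-1, 400)), 240), -1)) = Mul(42, Pow(Add(Add(393, Mul(-1, 400)), 240), -1)) = Mul(42, Pow(Add(Add(393, -400), 240), -1)) = Mul(42, Pow(Add(-7, 240), -1)) = Mul(42, Pow(233, -1)) = Mul(42, Rational(1, 233)) = Rational(42, 233)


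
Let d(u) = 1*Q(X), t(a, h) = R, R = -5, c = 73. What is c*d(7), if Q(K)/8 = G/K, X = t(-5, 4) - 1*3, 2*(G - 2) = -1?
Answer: -219/2 ≈ -109.50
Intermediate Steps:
G = 3/2 (G = 2 + (½)*(-1) = 2 - ½ = 3/2 ≈ 1.5000)
t(a, h) = -5
X = -8 (X = -5 - 1*3 = -5 - 3 = -8)
Q(K) = 12/K (Q(K) = 8*(3/(2*K)) = 12/K)
d(u) = -3/2 (d(u) = 1*(12/(-8)) = 1*(12*(-⅛)) = 1*(-3/2) = -3/2)
c*d(7) = 73*(-3/2) = -219/2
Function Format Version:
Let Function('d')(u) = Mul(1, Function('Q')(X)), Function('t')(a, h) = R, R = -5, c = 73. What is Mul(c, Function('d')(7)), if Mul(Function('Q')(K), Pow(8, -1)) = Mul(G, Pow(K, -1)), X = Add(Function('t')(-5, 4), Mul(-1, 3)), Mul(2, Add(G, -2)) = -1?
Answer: Rational(-219, 2) ≈ -109.50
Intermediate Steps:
G = Rational(3, 2) (G = Add(2, Mul(Rational(1, 2), -1)) = Add(2, Rational(-1, 2)) = Rational(3, 2) ≈ 1.5000)
Function('t')(a, h) = -5
X = -8 (X = Add(-5, Mul(-1, 3)) = Add(-5, -3) = -8)
Function('Q')(K) = Mul(12, Pow(K, -1)) (Function('Q')(K) = Mul(8, Mul(Rational(3, 2), Pow(K, -1))) = Mul(12, Pow(K, -1)))
Function('d')(u) = Rational(-3, 2) (Function('d')(u) = Mul(1, Mul(12, Pow(-8, -1))) = Mul(1, Mul(12, Rational(-1, 8))) = Mul(1, Rational(-3, 2)) = Rational(-3, 2))
Mul(c, Function('d')(7)) = Mul(73, Rational(-3, 2)) = Rational(-219, 2)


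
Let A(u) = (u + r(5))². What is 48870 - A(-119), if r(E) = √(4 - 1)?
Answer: 34706 + 238*√3 ≈ 35118.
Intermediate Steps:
r(E) = √3
A(u) = (u + √3)²
48870 - A(-119) = 48870 - (-119 + √3)²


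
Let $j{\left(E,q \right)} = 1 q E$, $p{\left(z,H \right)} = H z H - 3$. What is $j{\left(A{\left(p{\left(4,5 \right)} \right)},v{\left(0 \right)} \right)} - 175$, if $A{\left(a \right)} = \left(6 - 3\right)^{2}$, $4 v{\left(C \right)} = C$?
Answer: $-175$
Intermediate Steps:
$v{\left(C \right)} = \frac{C}{4}$
$p{\left(z,H \right)} = -3 + z H^{2}$ ($p{\left(z,H \right)} = z H^{2} - 3 = -3 + z H^{2}$)
$A{\left(a \right)} = 9$ ($A{\left(a \right)} = 3^{2} = 9$)
$j{\left(E,q \right)} = E q$ ($j{\left(E,q \right)} = q E = E q$)
$j{\left(A{\left(p{\left(4,5 \right)} \right)},v{\left(0 \right)} \right)} - 175 = 9 \cdot \frac{1}{4} \cdot 0 - 175 = 9 \cdot 0 - 175 = 0 - 175 = -175$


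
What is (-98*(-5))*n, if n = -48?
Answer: -23520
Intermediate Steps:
(-98*(-5))*n = -98*(-5)*(-48) = 490*(-48) = -23520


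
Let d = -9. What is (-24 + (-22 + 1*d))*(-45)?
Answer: 2475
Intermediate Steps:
(-24 + (-22 + 1*d))*(-45) = (-24 + (-22 + 1*(-9)))*(-45) = (-24 + (-22 - 9))*(-45) = (-24 - 31)*(-45) = -55*(-45) = 2475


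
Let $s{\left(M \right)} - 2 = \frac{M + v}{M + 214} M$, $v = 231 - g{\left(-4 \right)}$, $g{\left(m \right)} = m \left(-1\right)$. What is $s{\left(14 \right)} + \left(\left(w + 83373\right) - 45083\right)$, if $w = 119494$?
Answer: $\frac{17989291}{114} \approx 1.578 \cdot 10^{5}$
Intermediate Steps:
$g{\left(m \right)} = - m$
$v = 227$ ($v = 231 - \left(-1\right) \left(-4\right) = 231 - 4 = 227$)
$s{\left(M \right)} = 2 + \frac{M \left(227 + M\right)}{214 + M}$ ($s{\left(M \right)} = 2 + \frac{M + 227}{M + 214} M = 2 + \frac{227 + M}{214 + M} M = 2 + \frac{M \left(227 + M\right)}{214 + M}$)
$s{\left(14 \right)} + \left(\left(w + 83373\right) - 45083\right) = \frac{428 + 14^{2} + 229 \cdot 14}{214 + 14} + \left(\left(119494 + 83373\right) - 45083\right) = \frac{428 + 196 + 3206}{228} + \left(202867 - 45083\right) = \frac{1}{228} \cdot 3830 + 157784 = \frac{1915}{114} + 157784 = \frac{17989291}{114}$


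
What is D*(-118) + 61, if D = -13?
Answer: 1595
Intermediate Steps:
D*(-118) + 61 = -13*(-118) + 61 = 1534 + 61 = 1595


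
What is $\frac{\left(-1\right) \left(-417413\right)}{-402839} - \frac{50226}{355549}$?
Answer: $- \frac{168643766351}{143229003611} \approx -1.1774$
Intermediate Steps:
$\frac{\left(-1\right) \left(-417413\right)}{-402839} - \frac{50226}{355549} = 417413 \left(- \frac{1}{402839}\right) - \frac{50226}{355549} = - \frac{417413}{402839} - \frac{50226}{355549} = - \frac{168643766351}{143229003611}$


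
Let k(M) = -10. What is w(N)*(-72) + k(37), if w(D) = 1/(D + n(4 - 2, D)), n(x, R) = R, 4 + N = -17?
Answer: -58/7 ≈ -8.2857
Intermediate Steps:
N = -21 (N = -4 - 17 = -21)
w(D) = 1/(2*D) (w(D) = 1/(D + D) = 1/(2*D))
w(N)*(-72) + k(37) = ((½)/(-21))*(-72) - 10 = ((½)*(-1/21))*(-72) - 10 = -1/42*(-72) - 10 = 12/7 - 10 = -58/7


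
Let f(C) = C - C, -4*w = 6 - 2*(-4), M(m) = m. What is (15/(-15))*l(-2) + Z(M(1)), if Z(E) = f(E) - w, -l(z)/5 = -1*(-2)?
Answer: 27/2 ≈ 13.500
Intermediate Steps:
w = -7/2 (w = -(6 - 2*(-4))/4 = -(6 + 8)/4 = -¼*14 = -7/2 ≈ -3.5000)
f(C) = 0
l(z) = -10 (l(z) = -(-5)*(-2) = -5*2 = -10)
Z(E) = 7/2 (Z(E) = 0 - 1*(-7/2) = 0 + 7/2 = 7/2)
(15/(-15))*l(-2) + Z(M(1)) = (15/(-15))*(-10) + 7/2 = (15*(-1/15))*(-10) + 7/2 = -1*(-10) + 7/2 = 10 + 7/2 = 27/2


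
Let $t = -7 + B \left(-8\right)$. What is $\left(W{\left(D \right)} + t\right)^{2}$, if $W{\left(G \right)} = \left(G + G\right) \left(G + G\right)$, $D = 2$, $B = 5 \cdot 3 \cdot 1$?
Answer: $12321$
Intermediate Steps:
$B = 15$ ($B = 15 \cdot 1 = 15$)
$W{\left(G \right)} = 4 G^{2}$ ($W{\left(G \right)} = 2 G 2 G = 4 G^{2}$)
$t = -127$ ($t = -7 + 15 \left(-8\right) = -7 - 120 = -127$)
$\left(W{\left(D \right)} + t\right)^{2} = \left(4 \cdot 2^{2} - 127\right)^{2} = \left(4 \cdot 4 - 127\right)^{2} = \left(16 - 127\right)^{2} = \left(-111\right)^{2} = 12321$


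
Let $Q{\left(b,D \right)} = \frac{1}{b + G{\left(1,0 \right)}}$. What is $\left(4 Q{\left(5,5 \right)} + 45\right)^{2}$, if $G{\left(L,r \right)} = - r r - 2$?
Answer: $\frac{19321}{9} \approx 2146.8$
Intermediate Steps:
$G{\left(L,r \right)} = -2 - r^{2}$ ($G{\left(L,r \right)} = - r^{2} - 2 = -2 - r^{2}$)
$Q{\left(b,D \right)} = \frac{1}{-2 + b}$ ($Q{\left(b,D \right)} = \frac{1}{b - 2} = \frac{1}{-2 + b}$)
$\left(4 Q{\left(5,5 \right)} + 45\right)^{2} = \left(\frac{4}{-2 + 5} + 45\right)^{2} = \left(\frac{4}{3} + 45\right)^{2} = \left(\frac{139}{3}\right)^{2} = \frac{19321}{9}$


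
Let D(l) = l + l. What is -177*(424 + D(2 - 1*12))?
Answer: -71508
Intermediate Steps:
D(l) = 2*l
-177*(424 + D(2 - 1*12)) = -177*(424 + 2*(2 - 1*12)) = -177*(424 + 2*(2 - 12)) = -177*(424 + 2*(-10)) = -177*(424 - 20) = -177*404 = -71508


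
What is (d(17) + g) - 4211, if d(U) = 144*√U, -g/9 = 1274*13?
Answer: -153269 + 144*√17 ≈ -1.5268e+5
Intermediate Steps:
g = -149058 (g = -11466*13 = -9*16562 = -149058)
(d(17) + g) - 4211 = (144*√17 - 149058) - 4211 = (-149058 + 144*√17) - 4211 = -153269 + 144*√17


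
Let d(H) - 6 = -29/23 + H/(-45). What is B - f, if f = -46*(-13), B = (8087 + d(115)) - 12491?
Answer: -1034962/207 ≈ -4999.8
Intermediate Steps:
d(H) = 109/23 - H/45 (d(H) = 6 + (-29/23 + H/(-45)) = 6 + (-29*1/23 + H*(-1/45)) = 6 + (-29/23 - H/45) = 109/23 - H/45)
B = -911176/207 (B = (8087 + (109/23 - 1/45*115)) - 12491 = (8087 + (109/23 - 23/9)) - 12491 = (8087 + 452/207) - 12491 = 1674461/207 - 12491 = -911176/207 ≈ -4401.8)
f = 598
B - f = -911176/207 - 1*598 = -911176/207 - 598 = -1034962/207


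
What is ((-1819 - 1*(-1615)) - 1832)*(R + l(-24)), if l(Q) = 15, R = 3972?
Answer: -8117532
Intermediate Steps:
((-1819 - 1*(-1615)) - 1832)*(R + l(-24)) = ((-1819 - 1*(-1615)) - 1832)*(3972 + 15) = ((-1819 + 1615) - 1832)*3987 = (-204 - 1832)*3987 = -2036*3987 = -8117532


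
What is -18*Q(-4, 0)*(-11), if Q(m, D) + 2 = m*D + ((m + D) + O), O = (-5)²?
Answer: 3762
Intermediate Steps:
O = 25
Q(m, D) = 23 + D + m + D*m (Q(m, D) = -2 + (m*D + ((m + D) + 25)) = -2 + (D*m + ((D + m) + 25)) = -2 + (D*m + (25 + D + m)) = -2 + (25 + D + m + D*m) = 23 + D + m + D*m)
-18*Q(-4, 0)*(-11) = -18*(23 + 0 - 4 + 0*(-4))*(-11) = -18*(23 + 0 - 4 + 0)*(-11) = -18*19*(-11) = -342*(-11) = 3762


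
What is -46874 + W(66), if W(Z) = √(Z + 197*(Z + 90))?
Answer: -46874 + 3*√3422 ≈ -46699.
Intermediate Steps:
W(Z) = √(17730 + 198*Z) (W(Z) = √(Z + 197*(90 + Z)) = √(Z + (17730 + 197*Z)) = √(17730 + 198*Z))
-46874 + W(66) = -46874 + 3*√(1970 + 22*66) = -46874 + 3*√(1970 + 1452) = -46874 + 3*√3422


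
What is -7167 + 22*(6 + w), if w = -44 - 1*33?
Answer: -8729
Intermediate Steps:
w = -77 (w = -44 - 33 = -77)
-7167 + 22*(6 + w) = -7167 + 22*(6 - 77) = -7167 + 22*(-71) = -7167 - 1562 = -8729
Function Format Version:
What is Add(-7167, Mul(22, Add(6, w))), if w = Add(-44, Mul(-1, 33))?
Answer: -8729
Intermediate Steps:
w = -77 (w = Add(-44, -33) = -77)
Add(-7167, Mul(22, Add(6, w))) = Add(-7167, Mul(22, Add(6, -77))) = Add(-7167, Mul(22, -71)) = Add(-7167, -1562) = -8729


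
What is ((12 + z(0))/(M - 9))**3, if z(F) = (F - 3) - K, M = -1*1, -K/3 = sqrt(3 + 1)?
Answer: -27/8 ≈ -3.3750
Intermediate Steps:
K = -6 (K = -3*sqrt(3 + 1) = -3*sqrt(4) = -3*2 = -6)
M = -1
z(F) = 3 + F (z(F) = (F - 3) - 1*(-6) = (-3 + F) + 6 = 3 + F)
((12 + z(0))/(M - 9))**3 = ((12 + (3 + 0))/(-1 - 9))**3 = ((12 + 3)/(-10))**3 = (15*(-1/10))**3 = (-3/2)**3 = -27/8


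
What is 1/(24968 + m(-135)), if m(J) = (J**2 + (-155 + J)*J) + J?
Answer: 1/82208 ≈ 1.2164e-5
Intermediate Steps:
m(J) = J + J**2 + J*(-155 + J) (m(J) = (J**2 + J*(-155 + J)) + J = J + J**2 + J*(-155 + J))
1/(24968 + m(-135)) = 1/(24968 + 2*(-135)*(-77 - 135)) = 1/(24968 + 2*(-135)*(-212)) = 1/(24968 + 57240) = 1/82208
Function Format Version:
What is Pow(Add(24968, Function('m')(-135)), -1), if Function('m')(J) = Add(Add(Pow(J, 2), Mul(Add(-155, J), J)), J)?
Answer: Rational(1, 82208) ≈ 1.2164e-5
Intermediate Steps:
Function('m')(J) = Add(J, Pow(J, 2), Mul(J, Add(-155, J))) (Function('m')(J) = Add(Add(Pow(J, 2), Mul(J, Add(-155, J))), J) = Add(J, Pow(J, 2), Mul(J, Add(-155, J))))
Pow(Add(24968, Function('m')(-135)), -1) = Pow(Add(24968, Mul(2, -135, Add(-77, -135))), -1) = Pow(Add(24968, Mul(2, -135, -212)), -1) = Pow(Add(24968, 57240), -1) = Pow(82208, -1) = Rational(1, 82208)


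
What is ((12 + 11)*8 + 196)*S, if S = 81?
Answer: 30780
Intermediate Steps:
((12 + 11)*8 + 196)*S = ((12 + 11)*8 + 196)*81 = (23*8 + 196)*81 = (184 + 196)*81 = 380*81 = 30780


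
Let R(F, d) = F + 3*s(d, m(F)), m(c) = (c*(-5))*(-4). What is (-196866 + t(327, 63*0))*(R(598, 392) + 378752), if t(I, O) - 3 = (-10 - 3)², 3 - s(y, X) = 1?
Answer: -74617049064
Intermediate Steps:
m(c) = 20*c (m(c) = -5*c*(-4) = 20*c)
s(y, X) = 2 (s(y, X) = 3 - 1*1 = 3 - 1 = 2)
R(F, d) = 6 + F (R(F, d) = F + 3*2 = F + 6 = 6 + F)
t(I, O) = 172 (t(I, O) = 3 + (-10 - 3)² = 3 + (-13)² = 3 + 169 = 172)
(-196866 + t(327, 63*0))*(R(598, 392) + 378752) = (-196866 + 172)*((6 + 598) + 378752) = -196694*(604 + 378752) = -196694*379356 = -74617049064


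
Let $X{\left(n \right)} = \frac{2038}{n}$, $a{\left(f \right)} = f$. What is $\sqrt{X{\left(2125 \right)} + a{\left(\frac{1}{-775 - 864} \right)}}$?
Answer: $\frac{\sqrt{465055342455}}{696575} \approx 0.979$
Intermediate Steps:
$\sqrt{X{\left(2125 \right)} + a{\left(\frac{1}{-775 - 864} \right)}} = \sqrt{\frac{2038}{2125} + \frac{1}{-775 - 864}} = \sqrt{2038 \cdot \frac{1}{2125} + \frac{1}{-1639}} = \sqrt{\frac{2038}{2125} - \frac{1}{1639}} = \sqrt{\frac{3338157}{3482875}} = \frac{\sqrt{465055342455}}{696575}$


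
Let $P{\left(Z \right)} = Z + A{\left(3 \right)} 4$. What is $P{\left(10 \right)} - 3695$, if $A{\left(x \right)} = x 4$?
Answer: $-3637$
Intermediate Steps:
$A{\left(x \right)} = 4 x$
$P{\left(Z \right)} = 48 + Z$ ($P{\left(Z \right)} = Z + 4 \cdot 3 \cdot 4 = Z + 12 \cdot 4 = Z + 48 = 48 + Z$)
$P{\left(10 \right)} - 3695 = \left(48 + 10\right) - 3695 = 58 - 3695 = -3637$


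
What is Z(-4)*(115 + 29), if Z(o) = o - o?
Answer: 0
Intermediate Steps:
Z(o) = 0
Z(-4)*(115 + 29) = 0*(115 + 29) = 0*144 = 0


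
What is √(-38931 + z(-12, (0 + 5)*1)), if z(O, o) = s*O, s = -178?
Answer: I*√36795 ≈ 191.82*I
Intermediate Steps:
z(O, o) = -178*O
√(-38931 + z(-12, (0 + 5)*1)) = √(-38931 - 178*(-12)) = √(-38931 + 2136) = √(-36795) = I*√36795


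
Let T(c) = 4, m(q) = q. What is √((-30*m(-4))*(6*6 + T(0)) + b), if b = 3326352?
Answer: 12*√23133 ≈ 1825.1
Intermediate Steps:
√((-30*m(-4))*(6*6 + T(0)) + b) = √((-30*(-4))*(6*6 + 4) + 3326352) = √(120*(36 + 4) + 3326352) = √(120*40 + 3326352) = √(4800 + 3326352) = √3331152 = 12*√23133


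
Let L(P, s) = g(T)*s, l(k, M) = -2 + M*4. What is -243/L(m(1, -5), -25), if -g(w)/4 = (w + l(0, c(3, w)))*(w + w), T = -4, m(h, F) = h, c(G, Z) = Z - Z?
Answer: -81/1600 ≈ -0.050625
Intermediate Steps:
c(G, Z) = 0
l(k, M) = -2 + 4*M
g(w) = -8*w*(-2 + w) (g(w) = -4*(w + (-2 + 4*0))*(w + w) = -4*(w + (-2 + 0))*2*w = -4*(w - 2)*2*w = -4*(-2 + w)*2*w = -8*w*(-2 + w))
L(P, s) = -192*s (L(P, s) = (8*(-4)*(2 - 1*(-4)))*s = (8*(-4)*(2 + 4))*s = (8*(-4)*6)*s = -192*s)
-243/L(m(1, -5), -25) = -243/((-192*(-25))) = -243/4800 = -243*1/4800 = -81/1600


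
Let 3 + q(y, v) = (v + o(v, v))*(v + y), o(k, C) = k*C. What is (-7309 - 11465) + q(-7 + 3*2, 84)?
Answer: 573843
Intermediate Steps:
o(k, C) = C*k
q(y, v) = -3 + (v + y)*(v + v²) (q(y, v) = -3 + (v + v*v)*(v + y) = -3 + (v + v²)*(v + y) = -3 + (v + y)*(v + v²))
(-7309 - 11465) + q(-7 + 3*2, 84) = (-7309 - 11465) + (-3 + 84² + 84³ + 84*(-7 + 3*2) + (-7 + 3*2)*84²) = -18774 + (-3 + 7056 + 592704 + 84*(-7 + 6) + (-7 + 6)*7056) = -18774 + (-3 + 7056 + 592704 + 84*(-1) - 1*7056) = -18774 + (-3 + 7056 + 592704 - 84 - 7056) = -18774 + 592617 = 573843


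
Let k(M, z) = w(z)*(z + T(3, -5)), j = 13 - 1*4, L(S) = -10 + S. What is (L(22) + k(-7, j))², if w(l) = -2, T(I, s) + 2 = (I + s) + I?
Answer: 16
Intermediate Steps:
T(I, s) = -2 + s + 2*I (T(I, s) = -2 + ((I + s) + I) = -2 + (s + 2*I) = -2 + s + 2*I)
j = 9 (j = 13 - 4 = 9)
k(M, z) = 2 - 2*z (k(M, z) = -2*(z + (-2 - 5 + 2*3)) = -2*(z + (-2 - 5 + 6)) = -2*(z - 1) = -2*(-1 + z) = 2 - 2*z)
(L(22) + k(-7, j))² = ((-10 + 22) + (2 - 2*9))² = (12 + (2 - 18))² = (12 - 16)² = (-4)² = 16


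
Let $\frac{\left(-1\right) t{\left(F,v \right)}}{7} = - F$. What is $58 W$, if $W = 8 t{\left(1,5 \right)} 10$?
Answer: $32480$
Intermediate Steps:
$t{\left(F,v \right)} = 7 F$ ($t{\left(F,v \right)} = - 7 \left(- F\right) = 7 F$)
$W = 560$ ($W = 8 \cdot 7 \cdot 1 \cdot 10 = 8 \cdot 7 \cdot 10 = 56 \cdot 10 = 560$)
$58 W = 58 \cdot 560 = 32480$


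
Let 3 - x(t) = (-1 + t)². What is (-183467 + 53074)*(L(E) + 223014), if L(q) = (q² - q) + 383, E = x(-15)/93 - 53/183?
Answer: -104168914035415849/3575881 ≈ -2.9131e+10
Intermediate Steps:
x(t) = 3 - (-1 + t)²
E = -5692/1891 (E = (3 - (-1 - 15)²)/93 - 53/183 = (3 - 1*(-16)²)*(1/93) - 53*1/183 = (3 - 1*256)*(1/93) - 53/183 = (3 - 256)*(1/93) - 53/183 = -253*1/93 - 53/183 = -253/93 - 53/183 = -5692/1891 ≈ -3.0100)
L(q) = 383 + q² - q
(-183467 + 53074)*(L(E) + 223014) = (-183467 + 53074)*((383 + (-5692/1891)² - 1*(-5692/1891)) + 223014) = -130393*((383 + 32398864/3575881 + 5692/1891) + 223014) = -130393*(1412724859/3575881 + 223014) = -130393*798884250193/3575881 = -104168914035415849/3575881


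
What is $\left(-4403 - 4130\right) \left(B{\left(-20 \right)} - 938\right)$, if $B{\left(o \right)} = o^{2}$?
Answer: $4590754$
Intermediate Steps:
$\left(-4403 - 4130\right) \left(B{\left(-20 \right)} - 938\right) = \left(-4403 - 4130\right) \left(\left(-20\right)^{2} - 938\right) = - 8533 \left(400 - 938\right) = \left(-8533\right) \left(-538\right) = 4590754$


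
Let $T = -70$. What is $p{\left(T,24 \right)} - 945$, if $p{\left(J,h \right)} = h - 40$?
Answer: $-961$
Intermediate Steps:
$p{\left(J,h \right)} = -40 + h$
$p{\left(T,24 \right)} - 945 = \left(-40 + 24\right) - 945 = -16 - 945 = -961$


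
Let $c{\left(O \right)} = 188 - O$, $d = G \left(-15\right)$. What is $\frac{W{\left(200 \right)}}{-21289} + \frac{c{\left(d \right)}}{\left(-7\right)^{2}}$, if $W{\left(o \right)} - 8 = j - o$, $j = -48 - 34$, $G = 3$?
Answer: $\frac{4973763}{1043161} \approx 4.768$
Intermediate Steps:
$j = -82$ ($j = -48 - 34 = -82$)
$d = -45$ ($d = 3 \left(-15\right) = -45$)
$W{\left(o \right)} = -74 - o$ ($W{\left(o \right)} = 8 - \left(82 + o\right) = -74 - o$)
$\frac{W{\left(200 \right)}}{-21289} + \frac{c{\left(d \right)}}{\left(-7\right)^{2}} = \frac{-74 - 200}{-21289} + \frac{188 - -45}{\left(-7\right)^{2}} = \left(-74 - 200\right) \left(- \frac{1}{21289}\right) + \frac{188 + 45}{49} = \left(-274\right) \left(- \frac{1}{21289}\right) + 233 \cdot \frac{1}{49} = \frac{274}{21289} + \frac{233}{49} = \frac{4973763}{1043161}$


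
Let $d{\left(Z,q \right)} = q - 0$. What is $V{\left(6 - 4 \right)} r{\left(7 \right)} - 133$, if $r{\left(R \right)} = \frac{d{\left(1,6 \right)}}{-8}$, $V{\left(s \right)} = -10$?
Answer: $- \frac{251}{2} \approx -125.5$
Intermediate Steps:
$d{\left(Z,q \right)} = q$ ($d{\left(Z,q \right)} = q + 0 = q$)
$r{\left(R \right)} = - \frac{3}{4}$ ($r{\left(R \right)} = \frac{6}{-8} = 6 \left(- \frac{1}{8}\right) = - \frac{3}{4}$)
$V{\left(6 - 4 \right)} r{\left(7 \right)} - 133 = \left(-10\right) \left(- \frac{3}{4}\right) - 133 = \frac{15}{2} - 133 = - \frac{251}{2}$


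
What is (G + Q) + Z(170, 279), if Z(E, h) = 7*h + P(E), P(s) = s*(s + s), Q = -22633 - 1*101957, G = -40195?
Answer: -105032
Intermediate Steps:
Q = -124590 (Q = -22633 - 101957 = -124590)
P(s) = 2*s² (P(s) = s*(2*s) = 2*s²)
Z(E, h) = 2*E² + 7*h (Z(E, h) = 7*h + 2*E² = 2*E² + 7*h)
(G + Q) + Z(170, 279) = (-40195 - 124590) + (2*170² + 7*279) = -164785 + (2*28900 + 1953) = -164785 + (57800 + 1953) = -164785 + 59753 = -105032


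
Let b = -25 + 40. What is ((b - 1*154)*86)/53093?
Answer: -11954/53093 ≈ -0.22515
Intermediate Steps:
b = 15
((b - 1*154)*86)/53093 = ((15 - 1*154)*86)/53093 = ((15 - 154)*86)*(1/53093) = -139*86*(1/53093) = -11954*1/53093 = -11954/53093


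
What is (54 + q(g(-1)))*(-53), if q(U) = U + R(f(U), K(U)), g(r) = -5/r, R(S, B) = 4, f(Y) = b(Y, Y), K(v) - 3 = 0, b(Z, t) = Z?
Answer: -3339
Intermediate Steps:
K(v) = 3 (K(v) = 3 + 0 = 3)
f(Y) = Y
q(U) = 4 + U (q(U) = U + 4 = 4 + U)
(54 + q(g(-1)))*(-53) = (54 + (4 - 5/(-1)))*(-53) = (54 + (4 - 5*(-1)))*(-53) = (54 + (4 + 5))*(-53) = (54 + 9)*(-53) = 63*(-53) = -3339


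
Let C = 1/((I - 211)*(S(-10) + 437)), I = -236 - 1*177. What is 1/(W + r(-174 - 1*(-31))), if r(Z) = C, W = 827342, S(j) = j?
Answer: 266448/220443621215 ≈ 1.2087e-6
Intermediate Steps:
I = -413 (I = -236 - 177 = -413)
C = -1/266448 (C = 1/((-413 - 211)*(-10 + 437)) = 1/(-624*427) = 1/(-266448) = -1/266448 ≈ -3.7531e-6)
r(Z) = -1/266448
1/(W + r(-174 - 1*(-31))) = 1/(827342 - 1/266448) = 1/(220443621215/266448) = 266448/220443621215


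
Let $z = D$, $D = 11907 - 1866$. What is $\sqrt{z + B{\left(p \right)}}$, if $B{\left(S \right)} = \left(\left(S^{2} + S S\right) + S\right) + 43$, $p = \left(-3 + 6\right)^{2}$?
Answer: $\sqrt{10255} \approx 101.27$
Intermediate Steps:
$D = 10041$ ($D = 11907 - 1866 = 10041$)
$z = 10041$
$p = 9$ ($p = 3^{2} = 9$)
$B{\left(S \right)} = 43 + S + 2 S^{2}$ ($B{\left(S \right)} = \left(\left(S^{2} + S^{2}\right) + S\right) + 43 = \left(2 S^{2} + S\right) + 43 = \left(S + 2 S^{2}\right) + 43 = 43 + S + 2 S^{2}$)
$\sqrt{z + B{\left(p \right)}} = \sqrt{10041 + \left(43 + 9 + 2 \cdot 9^{2}\right)} = \sqrt{10041 + \left(43 + 9 + 2 \cdot 81\right)} = \sqrt{10041 + \left(43 + 9 + 162\right)} = \sqrt{10041 + 214} = \sqrt{10255}$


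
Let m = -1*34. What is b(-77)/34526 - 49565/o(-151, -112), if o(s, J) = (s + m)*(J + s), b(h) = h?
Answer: -343005525/335972506 ≈ -1.0209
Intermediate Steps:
m = -34
o(s, J) = (-34 + s)*(J + s) (o(s, J) = (s - 34)*(J + s) = (-34 + s)*(J + s))
b(-77)/34526 - 49565/o(-151, -112) = -77/34526 - 49565/((-151)**2 - 34*(-112) - 34*(-151) - 112*(-151)) = -77*1/34526 - 49565/(22801 + 3808 + 5134 + 16912) = -77/34526 - 49565/48655 = -77/34526 - 49565*1/48655 = -77/34526 - 9913/9731 = -343005525/335972506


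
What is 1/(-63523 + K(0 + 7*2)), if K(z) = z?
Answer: -1/63509 ≈ -1.5746e-5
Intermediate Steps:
1/(-63523 + K(0 + 7*2)) = 1/(-63523 + (0 + 7*2)) = 1/(-63523 + (0 + 14)) = 1/(-63523 + 14) = 1/(-63509) = -1/63509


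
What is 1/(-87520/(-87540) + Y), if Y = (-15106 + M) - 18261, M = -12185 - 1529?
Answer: -4377/206069161 ≈ -2.1240e-5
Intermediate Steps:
M = -13714
Y = -47081 (Y = (-15106 - 13714) - 18261 = -28820 - 18261 = -47081)
1/(-87520/(-87540) + Y) = 1/(-87520/(-87540) - 47081) = 1/(-87520*(-1/87540) - 47081) = 1/(4376/4377 - 47081) = 1/(-206069161/4377) = -4377/206069161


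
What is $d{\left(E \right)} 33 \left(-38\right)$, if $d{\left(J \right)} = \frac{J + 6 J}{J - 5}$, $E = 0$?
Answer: $0$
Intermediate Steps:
$d{\left(J \right)} = \frac{7 J}{-5 + J}$
$d{\left(E \right)} 33 \left(-38\right) = 7 \cdot 0 \frac{1}{-5 + 0} \cdot 33 \left(-38\right) = 7 \cdot 0 \frac{1}{-5} \cdot 33 \left(-38\right) = 7 \cdot 0 \left(- \frac{1}{5}\right) 33 \left(-38\right) = 0 \cdot 33 \left(-38\right) = 0 \left(-38\right) = 0$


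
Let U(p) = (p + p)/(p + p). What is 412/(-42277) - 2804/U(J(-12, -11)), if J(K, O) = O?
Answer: -118545120/42277 ≈ -2804.0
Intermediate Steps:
U(p) = 1 (U(p) = (2*p)/((2*p)) = (2*p)*(1/(2*p)) = 1)
412/(-42277) - 2804/U(J(-12, -11)) = 412/(-42277) - 2804/1 = 412*(-1/42277) - 2804*1 = -412/42277 - 2804 = -118545120/42277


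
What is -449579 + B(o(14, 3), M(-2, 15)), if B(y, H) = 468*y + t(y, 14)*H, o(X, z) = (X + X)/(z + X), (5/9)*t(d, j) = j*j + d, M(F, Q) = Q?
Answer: -7539019/17 ≈ -4.4347e+5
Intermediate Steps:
t(d, j) = 9*d/5 + 9*j²/5 (t(d, j) = 9*(j*j + d)/5 = 9*(j² + d)/5 = 9*(d + j²)/5 = 9*d/5 + 9*j²/5)
o(X, z) = 2*X/(X + z) (o(X, z) = (2*X)/(X + z) = 2*X/(X + z))
B(y, H) = 468*y + H*(1764/5 + 9*y/5) (B(y, H) = 468*y + (9*y/5 + (9/5)*14²)*H = 468*y + (9*y/5 + (9/5)*196)*H = 468*y + (9*y/5 + 1764/5)*H = 468*y + (1764/5 + 9*y/5)*H = 468*y + H*(1764/5 + 9*y/5))
-449579 + B(o(14, 3), M(-2, 15)) = -449579 + (468*(2*14/(14 + 3)) + (9/5)*15*(196 + 2*14/(14 + 3))) = -449579 + (468*(2*14/17) + (9/5)*15*(196 + 2*14/17)) = -449579 + (468*(2*14*(1/17)) + (9/5)*15*(196 + 2*14*(1/17))) = -449579 + (468*(28/17) + (9/5)*15*(196 + 28/17)) = -449579 + (13104/17 + (9/5)*15*(3360/17)) = -449579 + (13104/17 + 90720/17) = -449579 + 103824/17 = -7539019/17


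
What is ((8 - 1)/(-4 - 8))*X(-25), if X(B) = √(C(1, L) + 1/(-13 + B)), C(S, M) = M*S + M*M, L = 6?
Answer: -7*√60610/456 ≈ -3.7792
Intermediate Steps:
C(S, M) = M² + M*S (C(S, M) = M*S + M² = M² + M*S)
X(B) = √(42 + 1/(-13 + B)) (X(B) = √(6*(6 + 1) + 1/(-13 + B)) = √(6*7 + 1/(-13 + B)) = √(42 + 1/(-13 + B)))
((8 - 1)/(-4 - 8))*X(-25) = ((8 - 1)/(-4 - 8))*√((-545 + 42*(-25))/(-13 - 25)) = (7/(-12))*√((-545 - 1050)/(-38)) = (7*(-1/12))*√(-1/38*(-1595)) = -7*√60610/456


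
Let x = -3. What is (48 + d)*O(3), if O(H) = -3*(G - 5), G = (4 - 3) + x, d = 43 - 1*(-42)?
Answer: 2793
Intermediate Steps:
d = 85 (d = 43 + 42 = 85)
G = -2 (G = (4 - 3) - 3 = 1 - 3 = -2)
O(H) = 21 (O(H) = -3*(-2 - 5) = -3*(-7) = 21)
(48 + d)*O(3) = (48 + 85)*21 = 133*21 = 2793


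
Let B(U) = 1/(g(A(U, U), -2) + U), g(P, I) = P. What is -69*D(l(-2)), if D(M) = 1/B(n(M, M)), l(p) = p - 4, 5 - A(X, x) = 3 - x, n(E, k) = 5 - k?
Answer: -1656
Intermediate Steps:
A(X, x) = 2 + x (A(X, x) = 5 - (3 - x) = 5 + (-3 + x) = 2 + x)
B(U) = 1/(2 + 2*U) (B(U) = 1/((2 + U) + U) = 1/(2 + 2*U))
l(p) = -4 + p
D(M) = 12 - 2*M (D(M) = 1/(1/(2*(1 + (5 - M)))) = 1/(1/(2*(6 - M))) = 12 - 2*M)
-69*D(l(-2)) = -69*(12 - 2*(-4 - 2)) = -69*(12 - 2*(-6)) = -69*(12 + 12) = -69*24 = -1656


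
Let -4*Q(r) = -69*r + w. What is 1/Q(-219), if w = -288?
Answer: -4/14823 ≈ -0.00026985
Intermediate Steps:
Q(r) = 72 + 69*r/4 (Q(r) = -(-69*r - 288)/4 = -(-288 - 69*r)/4 = 72 + 69*r/4)
1/Q(-219) = 1/(72 + (69/4)*(-219)) = 1/(72 - 15111/4) = 1/(-14823/4) = -4/14823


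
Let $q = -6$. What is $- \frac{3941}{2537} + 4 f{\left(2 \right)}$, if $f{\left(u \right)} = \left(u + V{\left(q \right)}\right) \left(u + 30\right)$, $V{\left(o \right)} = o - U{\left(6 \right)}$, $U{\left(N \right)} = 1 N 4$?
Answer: $- \frac{9096549}{2537} \approx -3585.6$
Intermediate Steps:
$U{\left(N \right)} = 4 N$ ($U{\left(N \right)} = N 4 = 4 N$)
$V{\left(o \right)} = -24 + o$ ($V{\left(o \right)} = o - 4 \cdot 6 = o - 24 = -24 + o$)
$f{\left(u \right)} = \left(-30 + u\right) \left(30 + u\right)$ ($f{\left(u \right)} = \left(u - 30\right) \left(u + 30\right) = \left(u - 30\right) \left(30 + u\right) = \left(-30 + u\right) \left(30 + u\right)$)
$- \frac{3941}{2537} + 4 f{\left(2 \right)} = - \frac{3941}{2537} + 4 \left(-900 + 2^{2}\right) = \left(-3941\right) \frac{1}{2537} + 4 \left(-900 + 4\right) = - \frac{3941}{2537} + 4 \left(-896\right) = - \frac{3941}{2537} - 3584 = - \frac{9096549}{2537}$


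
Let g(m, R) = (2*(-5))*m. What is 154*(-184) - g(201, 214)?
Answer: -26326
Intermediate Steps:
g(m, R) = -10*m
154*(-184) - g(201, 214) = 154*(-184) - (-10)*201 = -28336 - 1*(-2010) = -28336 + 2010 = -26326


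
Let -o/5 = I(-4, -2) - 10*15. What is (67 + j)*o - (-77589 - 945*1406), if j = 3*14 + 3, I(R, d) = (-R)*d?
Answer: 1494739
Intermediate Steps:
I(R, d) = -R*d
j = 45 (j = 42 + 3 = 45)
o = 790 (o = -5*(-1*(-4)*(-2) - 10*15) = -5*(-8 - 150) = -5*(-158) = 790)
(67 + j)*o - (-77589 - 945*1406) = (67 + 45)*790 - (-77589 - 945*1406) = 112*790 - (-77589 - 1328670) = 88480 - 1*(-1406259) = 88480 + 1406259 = 1494739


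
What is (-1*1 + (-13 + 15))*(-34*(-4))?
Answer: 136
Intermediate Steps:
(-1*1 + (-13 + 15))*(-34*(-4)) = (-1 + 2)*136 = 1*136 = 136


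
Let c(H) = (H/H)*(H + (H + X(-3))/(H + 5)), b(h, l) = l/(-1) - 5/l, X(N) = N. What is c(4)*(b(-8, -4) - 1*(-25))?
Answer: 4477/36 ≈ 124.36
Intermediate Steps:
b(h, l) = -l - 5/l (b(h, l) = l*(-1) - 5/l = -l - 5/l)
c(H) = H + (-3 + H)/(5 + H) (c(H) = (H/H)*(H + (H - 3)/(H + 5)) = 1*(H + (-3 + H)/(5 + H)) = H + (-3 + H)/(5 + H))
c(4)*(b(-8, -4) - 1*(-25)) = ((-3 + 4² + 6*4)/(5 + 4))*((-1*(-4) - 5/(-4)) - 1*(-25)) = ((-3 + 16 + 24)/9)*((4 - 5*(-¼)) + 25) = ((⅑)*37)*((4 + 5/4) + 25) = 37*(21/4 + 25)/9 = (37/9)*(121/4) = 4477/36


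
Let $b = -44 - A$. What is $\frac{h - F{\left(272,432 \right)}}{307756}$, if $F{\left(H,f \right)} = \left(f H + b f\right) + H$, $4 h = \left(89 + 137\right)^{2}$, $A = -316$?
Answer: $- \frac{222511}{307756} \approx -0.72301$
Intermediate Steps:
$h = 12769$ ($h = \frac{\left(89 + 137\right)^{2}}{4} = \frac{226^{2}}{4} = \frac{1}{4} \cdot 51076 = 12769$)
$b = 272$ ($b = -44 - -316 = -44 + 316 = 272$)
$F{\left(H,f \right)} = H + 272 f + H f$ ($F{\left(H,f \right)} = \left(f H + 272 f\right) + H = \left(H f + 272 f\right) + H = \left(272 f + H f\right) + H = H + 272 f + H f$)
$\frac{h - F{\left(272,432 \right)}}{307756} = \frac{12769 - \left(272 + 272 \cdot 432 + 272 \cdot 432\right)}{307756} = \left(12769 - \left(272 + 117504 + 117504\right)\right) \frac{1}{307756} = \left(12769 - 235280\right) \frac{1}{307756} = \left(-222511\right) \frac{1}{307756} = - \frac{222511}{307756}$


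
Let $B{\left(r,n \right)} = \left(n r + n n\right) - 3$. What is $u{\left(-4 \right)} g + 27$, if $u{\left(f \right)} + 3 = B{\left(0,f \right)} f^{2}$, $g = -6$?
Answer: $-1203$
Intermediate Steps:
$B{\left(r,n \right)} = -3 + n^{2} + n r$ ($B{\left(r,n \right)} = \left(n r + n^{2}\right) - 3 = \left(n^{2} + n r\right) - 3 = -3 + n^{2} + n r$)
$u{\left(f \right)} = -3 + f^{2} \left(-3 + f^{2}\right)$ ($u{\left(f \right)} = -3 + \left(-3 + f^{2} + f 0\right) f^{2} = -3 + \left(-3 + f^{2} + 0\right) f^{2} = -3 + \left(-3 + f^{2}\right) f^{2} = -3 + f^{2} \left(-3 + f^{2}\right)$)
$u{\left(-4 \right)} g + 27 = \left(-3 + \left(-4\right)^{2} \left(-3 + \left(-4\right)^{2}\right)\right) \left(-6\right) + 27 = \left(-3 + 16 \left(-3 + 16\right)\right) \left(-6\right) + 27 = \left(-3 + 16 \cdot 13\right) \left(-6\right) + 27 = \left(-3 + 208\right) \left(-6\right) + 27 = 205 \left(-6\right) + 27 = -1230 + 27 = -1203$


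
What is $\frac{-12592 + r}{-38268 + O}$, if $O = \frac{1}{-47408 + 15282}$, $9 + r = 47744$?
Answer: $- \frac{1129004018}{1229397769} \approx -0.91834$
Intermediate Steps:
$r = 47735$ ($r = -9 + 47744 = 47735$)
$O = - \frac{1}{32126}$ ($O = \frac{1}{-32126} = - \frac{1}{32126} \approx -3.1127 \cdot 10^{-5}$)
$\frac{-12592 + r}{-38268 + O} = \frac{-12592 + 47735}{-38268 - \frac{1}{32126}} = \frac{35143}{- \frac{1229397769}{32126}} = 35143 \left(- \frac{32126}{1229397769}\right) = - \frac{1129004018}{1229397769}$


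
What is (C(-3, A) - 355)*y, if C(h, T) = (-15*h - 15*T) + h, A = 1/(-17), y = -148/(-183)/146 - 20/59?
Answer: 1394491084/13399077 ≈ 104.07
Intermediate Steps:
y = -262814/788181 (y = -148*(-1/183)*(1/146) - 20*1/59 = (148/183)*(1/146) - 20/59 = 74/13359 - 20/59 = -262814/788181 ≈ -0.33344)
A = -1/17 ≈ -0.058824
C(h, T) = -15*T - 14*h (C(h, T) = (-15*T - 15*h) + h = -15*T - 14*h)
(C(-3, A) - 355)*y = ((-15*(-1/17) - 14*(-3)) - 355)*(-262814/788181) = ((15/17 + 42) - 355)*(-262814/788181) = (729/17 - 355)*(-262814/788181) = -5306/17*(-262814/788181) = 1394491084/13399077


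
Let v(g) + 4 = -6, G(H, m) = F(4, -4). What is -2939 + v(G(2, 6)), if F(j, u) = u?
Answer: -2949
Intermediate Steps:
G(H, m) = -4
v(g) = -10 (v(g) = -4 - 6 = -10)
-2939 + v(G(2, 6)) = -2939 - 10 = -2949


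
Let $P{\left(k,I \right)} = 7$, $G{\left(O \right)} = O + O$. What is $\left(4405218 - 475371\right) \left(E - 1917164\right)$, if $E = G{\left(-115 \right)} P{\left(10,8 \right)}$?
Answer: $-7540488247578$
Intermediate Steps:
$G{\left(O \right)} = 2 O$
$E = -1610$ ($E = 2 \left(-115\right) 7 = \left(-230\right) 7 = -1610$)
$\left(4405218 - 475371\right) \left(E - 1917164\right) = \left(4405218 - 475371\right) \left(-1610 - 1917164\right) = 3929847 \left(-1918774\right) = -7540488247578$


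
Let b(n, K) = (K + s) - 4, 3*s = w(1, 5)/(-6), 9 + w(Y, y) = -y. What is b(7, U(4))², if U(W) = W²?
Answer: 13225/81 ≈ 163.27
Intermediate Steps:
w(Y, y) = -9 - y
s = 7/9 (s = ((-9 - 1*5)/(-6))/3 = ((-9 - 5)*(-⅙))/3 = (-14*(-⅙))/3 = (⅓)*(7/3) = 7/9 ≈ 0.77778)
b(n, K) = -29/9 + K (b(n, K) = (K + 7/9) - 4 = (7/9 + K) - 4 = -29/9 + K)
b(7, U(4))² = (-29/9 + 4²)² = (-29/9 + 16)² = (115/9)² = 13225/81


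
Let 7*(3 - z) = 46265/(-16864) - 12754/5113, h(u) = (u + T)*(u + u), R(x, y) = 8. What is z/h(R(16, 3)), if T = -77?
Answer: -754124891/222117228032 ≈ -0.0033952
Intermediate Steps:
h(u) = 2*u*(-77 + u) (h(u) = (u - 77)*(u + u) = (-77 + u)*(2*u) = 2*u*(-77 + u))
z = 2262374673/603579424 (z = 3 - (46265/(-16864) - 12754/5113)/7 = 3 - (46265*(-1/16864) - 12754*1/5113)/7 = 3 - (-46265/16864 - 12754/5113)/7 = 3 - ⅐*(-451636401/86225632) = 3 + 451636401/603579424 = 2262374673/603579424 ≈ 3.7483)
z/h(R(16, 3)) = 2262374673/(603579424*((2*8*(-77 + 8)))) = 2262374673/(603579424*((2*8*(-69)))) = (2262374673/603579424)/(-1104) = (2262374673/603579424)*(-1/1104) = -754124891/222117228032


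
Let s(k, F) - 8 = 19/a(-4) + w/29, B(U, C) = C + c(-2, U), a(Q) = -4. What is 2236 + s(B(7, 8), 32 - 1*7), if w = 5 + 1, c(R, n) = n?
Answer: 259777/116 ≈ 2239.5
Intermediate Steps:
w = 6
B(U, C) = C + U
s(k, F) = 401/116 (s(k, F) = 8 + (19/(-4) + 6/29) = 8 + (19*(-¼) + 6*(1/29)) = 8 + (-19/4 + 6/29) = 8 - 527/116 = 401/116)
2236 + s(B(7, 8), 32 - 1*7) = 2236 + 401/116 = 259777/116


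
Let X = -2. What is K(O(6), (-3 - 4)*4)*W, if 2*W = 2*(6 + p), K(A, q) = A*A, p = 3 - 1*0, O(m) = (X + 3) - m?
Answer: 225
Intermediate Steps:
O(m) = 1 - m (O(m) = (-2 + 3) - m = 1 - m)
p = 3 (p = 3 + 0 = 3)
K(A, q) = A**2
W = 9 (W = (2*(6 + 3))/2 = (2*9)/2 = (1/2)*18 = 9)
K(O(6), (-3 - 4)*4)*W = (1 - 1*6)**2*9 = (1 - 6)**2*9 = (-5)**2*9 = 25*9 = 225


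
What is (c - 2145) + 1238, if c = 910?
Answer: 3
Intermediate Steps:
(c - 2145) + 1238 = (910 - 2145) + 1238 = -1235 + 1238 = 3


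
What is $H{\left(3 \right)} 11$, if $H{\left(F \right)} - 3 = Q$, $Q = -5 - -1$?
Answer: $-11$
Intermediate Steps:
$Q = -4$ ($Q = -5 + 1 = -4$)
$H{\left(F \right)} = -1$ ($H{\left(F \right)} = 3 - 4 = -1$)
$H{\left(3 \right)} 11 = \left(-1\right) 11 = -11$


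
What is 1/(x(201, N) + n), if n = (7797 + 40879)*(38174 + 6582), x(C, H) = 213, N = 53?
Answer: 1/2178543269 ≈ 4.5902e-10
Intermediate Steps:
n = 2178543056 (n = 48676*44756 = 2178543056)
1/(x(201, N) + n) = 1/(213 + 2178543056) = 1/2178543269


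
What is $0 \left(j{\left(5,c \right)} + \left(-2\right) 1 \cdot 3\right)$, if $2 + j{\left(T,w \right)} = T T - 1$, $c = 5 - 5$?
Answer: $0$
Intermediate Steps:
$c = 0$
$j{\left(T,w \right)} = -3 + T^{2}$ ($j{\left(T,w \right)} = -2 + \left(T T - 1\right) = -2 + \left(T^{2} - 1\right) = -2 + \left(-1 + T^{2}\right) = -3 + T^{2}$)
$0 \left(j{\left(5,c \right)} + \left(-2\right) 1 \cdot 3\right) = 0 \left(\left(-3 + 5^{2}\right) + \left(-2\right) 1 \cdot 3\right) = 0 \left(\left(-3 + 25\right) - 6\right) = 0 \left(22 - 6\right) = 0 \cdot 16 = 0$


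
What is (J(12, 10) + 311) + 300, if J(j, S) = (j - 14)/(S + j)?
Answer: 6720/11 ≈ 610.91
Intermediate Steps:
J(j, S) = (-14 + j)/(S + j)
(J(12, 10) + 311) + 300 = ((-14 + 12)/(10 + 12) + 311) + 300 = (-2/22 + 311) + 300 = ((1/22)*(-2) + 311) + 300 = (-1/11 + 311) + 300 = 3420/11 + 300 = 6720/11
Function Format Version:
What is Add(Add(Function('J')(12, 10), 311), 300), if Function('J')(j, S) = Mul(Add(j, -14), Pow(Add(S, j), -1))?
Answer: Rational(6720, 11) ≈ 610.91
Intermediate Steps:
Function('J')(j, S) = Mul(Pow(Add(S, j), -1), Add(-14, j)) (Function('J')(j, S) = Mul(Add(-14, j), Pow(Add(S, j), -1)) = Mul(Pow(Add(S, j), -1), Add(-14, j)))
Add(Add(Function('J')(12, 10), 311), 300) = Add(Add(Mul(Pow(Add(10, 12), -1), Add(-14, 12)), 311), 300) = Add(Add(Mul(Pow(22, -1), -2), 311), 300) = Add(Add(Mul(Rational(1, 22), -2), 311), 300) = Add(Add(Rational(-1, 11), 311), 300) = Add(Rational(3420, 11), 300) = Rational(6720, 11)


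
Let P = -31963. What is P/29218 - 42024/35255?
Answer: -2354712797/1030080590 ≈ -2.2859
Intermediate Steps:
P/29218 - 42024/35255 = -31963/29218 - 42024/35255 = -2354712797/1030080590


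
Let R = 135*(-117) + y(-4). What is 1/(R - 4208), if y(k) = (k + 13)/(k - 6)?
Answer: -10/200039 ≈ -4.9990e-5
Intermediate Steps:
y(k) = (13 + k)/(-6 + k)
R = -157959/10 (R = 135*(-117) + (13 - 4)/(-6 - 4) = -15795 + 9/(-10) = -15795 - 1/10*9 = -15795 - 9/10 = -157959/10 ≈ -15796.)
1/(R - 4208) = 1/(-157959/10 - 4208) = 1/(-200039/10) = -10/200039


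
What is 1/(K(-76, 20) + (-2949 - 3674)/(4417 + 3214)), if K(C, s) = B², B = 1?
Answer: 7631/1008 ≈ 7.5704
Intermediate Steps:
K(C, s) = 1 (K(C, s) = 1² = 1)
1/(K(-76, 20) + (-2949 - 3674)/(4417 + 3214)) = 1/(1 + (-2949 - 3674)/(4417 + 3214)) = 1/(1 - 6623/7631) = 1/(1008/7631) = 7631/1008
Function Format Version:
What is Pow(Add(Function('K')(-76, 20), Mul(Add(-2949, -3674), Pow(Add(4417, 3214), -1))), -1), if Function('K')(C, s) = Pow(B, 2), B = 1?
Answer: Rational(7631, 1008) ≈ 7.5704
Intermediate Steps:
Function('K')(C, s) = 1 (Function('K')(C, s) = Pow(1, 2) = 1)
Pow(Add(Function('K')(-76, 20), Mul(Add(-2949, -3674), Pow(Add(4417, 3214), -1))), -1) = Pow(Add(1, Mul(Add(-2949, -3674), Pow(Add(4417, 3214), -1))), -1) = Pow(Add(1, Mul(-6623, Pow(7631, -1))), -1) = Pow(Add(1, Mul(-6623, Rational(1, 7631))), -1) = Pow(Add(1, Rational(-6623, 7631)), -1) = Pow(Rational(1008, 7631), -1) = Rational(7631, 1008)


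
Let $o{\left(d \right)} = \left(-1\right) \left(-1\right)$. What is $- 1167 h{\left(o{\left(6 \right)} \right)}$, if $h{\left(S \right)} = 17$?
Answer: $-19839$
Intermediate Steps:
$o{\left(d \right)} = 1$
$- 1167 h{\left(o{\left(6 \right)} \right)} = \left(-1167\right) 17 = -19839$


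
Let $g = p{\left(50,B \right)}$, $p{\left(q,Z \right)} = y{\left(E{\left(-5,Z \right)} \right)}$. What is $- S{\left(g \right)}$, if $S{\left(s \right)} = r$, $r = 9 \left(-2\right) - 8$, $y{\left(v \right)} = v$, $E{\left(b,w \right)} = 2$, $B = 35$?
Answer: $26$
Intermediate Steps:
$p{\left(q,Z \right)} = 2$
$g = 2$
$r = -26$ ($r = -18 - 8 = -26$)
$S{\left(s \right)} = -26$
$- S{\left(g \right)} = \left(-1\right) \left(-26\right) = 26$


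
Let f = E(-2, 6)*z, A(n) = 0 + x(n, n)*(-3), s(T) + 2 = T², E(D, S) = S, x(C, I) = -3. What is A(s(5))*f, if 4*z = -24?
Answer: -324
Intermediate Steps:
z = -6 (z = (¼)*(-24) = -6)
s(T) = -2 + T²
A(n) = 9 (A(n) = 0 - 3*(-3) = 0 + 9 = 9)
f = -36 (f = 6*(-6) = -36)
A(s(5))*f = 9*(-36) = -324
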